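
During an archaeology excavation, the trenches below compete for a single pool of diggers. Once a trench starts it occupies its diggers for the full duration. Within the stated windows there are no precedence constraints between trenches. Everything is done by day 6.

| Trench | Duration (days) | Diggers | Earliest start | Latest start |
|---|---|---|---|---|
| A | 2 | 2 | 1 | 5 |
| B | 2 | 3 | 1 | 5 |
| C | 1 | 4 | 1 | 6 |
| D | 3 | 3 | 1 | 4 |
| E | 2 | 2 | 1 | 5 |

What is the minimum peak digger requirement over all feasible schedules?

5

Early-start (A@1, B@1, C@1, D@1, E@1) gives peak 14: d1:14  d2:10  d3:3  d4:0  d5:0  d6:0.
Shift C→3, D→4, E→4.
Schedule A@1, B@1, C@3, D@4, E@4: d1:5  d2:5  d3:4  d4:5  d5:5  d6:3 — peak 5.
Total digger-days = 27 over 6 days ⇒ peak ≥ ⌈27/6⌉ = 5, so 5 is optimal.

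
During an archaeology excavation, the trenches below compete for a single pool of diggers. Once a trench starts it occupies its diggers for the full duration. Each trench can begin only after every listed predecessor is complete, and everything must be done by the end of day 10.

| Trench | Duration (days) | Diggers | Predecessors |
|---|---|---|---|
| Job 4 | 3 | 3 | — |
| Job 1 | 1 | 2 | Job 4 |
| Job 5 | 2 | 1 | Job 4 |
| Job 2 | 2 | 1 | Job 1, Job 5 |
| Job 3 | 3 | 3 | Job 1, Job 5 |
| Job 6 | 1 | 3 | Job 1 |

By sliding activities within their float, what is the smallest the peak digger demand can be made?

Schedule Job 4@1, Job 1@4, Job 5@4, Job 2@6, Job 3@6, Job 6@5: d1:3  d2:3  d3:3  d4:3  d5:4  d6:4  d7:4  d8:3  d9:0  d10:0 — peak 4.

4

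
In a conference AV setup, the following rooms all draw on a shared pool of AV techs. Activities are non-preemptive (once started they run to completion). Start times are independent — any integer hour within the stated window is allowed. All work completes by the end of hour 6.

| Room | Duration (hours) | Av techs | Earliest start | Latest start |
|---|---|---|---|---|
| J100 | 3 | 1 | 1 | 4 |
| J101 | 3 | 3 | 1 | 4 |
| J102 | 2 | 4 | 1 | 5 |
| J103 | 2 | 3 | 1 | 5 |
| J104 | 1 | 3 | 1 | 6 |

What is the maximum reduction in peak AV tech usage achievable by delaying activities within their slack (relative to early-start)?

8

Early-start peak: h1:14  h2:11  h3:4  h4:0  h5:0  h6:0 ⇒ 14.
Leveled (J100@1, J101@3, J102@1, J103@4, J104@6): h1:5  h2:5  h3:4  h4:6  h5:6  h6:3 ⇒ 6.
Reduction 14 − 6 = 8.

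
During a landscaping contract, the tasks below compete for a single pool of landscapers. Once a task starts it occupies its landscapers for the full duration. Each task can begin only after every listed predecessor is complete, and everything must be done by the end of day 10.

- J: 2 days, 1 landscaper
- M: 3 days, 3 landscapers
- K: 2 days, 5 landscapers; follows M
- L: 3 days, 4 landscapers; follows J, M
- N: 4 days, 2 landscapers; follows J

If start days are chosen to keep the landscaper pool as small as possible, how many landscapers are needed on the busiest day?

6

Early-start (J@1, M@1, K@4, L@4, N@3) gives peak 11: d1:4  d2:4  d3:5  d4:11  d5:11  d6:6  d7:0  d8:0  d9:0  d10:0.
Shift L→6, N→6.
Schedule J@1, M@1, K@4, L@6, N@6: d1:4  d2:4  d3:3  d4:5  d5:5  d6:6  d7:6  d8:6  d9:2  d10:0 — peak 6.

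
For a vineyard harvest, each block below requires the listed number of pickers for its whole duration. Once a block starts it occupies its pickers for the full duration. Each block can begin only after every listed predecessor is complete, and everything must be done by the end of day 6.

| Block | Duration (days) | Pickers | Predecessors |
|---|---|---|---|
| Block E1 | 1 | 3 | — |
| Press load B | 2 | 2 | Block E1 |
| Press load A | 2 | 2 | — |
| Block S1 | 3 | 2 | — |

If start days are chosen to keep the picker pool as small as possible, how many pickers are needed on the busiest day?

4

Early-start (Block E1@1, Press load B@2, Press load A@1, Block S1@1) gives peak 7: d1:7  d2:6  d3:4  d4:0  d5:0  d6:0.
Shift Press load A→2, Block S1→4.
Schedule Block E1@1, Press load B@2, Press load A@2, Block S1@4: d1:3  d2:4  d3:4  d4:2  d5:2  d6:2 — peak 4.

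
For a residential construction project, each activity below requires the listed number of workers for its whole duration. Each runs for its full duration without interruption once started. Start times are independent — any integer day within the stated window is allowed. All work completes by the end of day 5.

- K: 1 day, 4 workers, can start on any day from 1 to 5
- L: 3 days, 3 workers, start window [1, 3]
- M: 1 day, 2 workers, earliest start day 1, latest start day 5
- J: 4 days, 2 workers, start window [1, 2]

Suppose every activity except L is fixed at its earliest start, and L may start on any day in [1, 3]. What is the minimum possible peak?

L@1: d1:11  d2:5  d3:5  d4:2  d5:0 → peak 11
L@2: d1:8  d2:5  d3:5  d4:5  d5:0 → peak 8
L@3: d1:8  d2:2  d3:5  d4:5  d5:3 → peak 8
Best is L@2, peak 8.

8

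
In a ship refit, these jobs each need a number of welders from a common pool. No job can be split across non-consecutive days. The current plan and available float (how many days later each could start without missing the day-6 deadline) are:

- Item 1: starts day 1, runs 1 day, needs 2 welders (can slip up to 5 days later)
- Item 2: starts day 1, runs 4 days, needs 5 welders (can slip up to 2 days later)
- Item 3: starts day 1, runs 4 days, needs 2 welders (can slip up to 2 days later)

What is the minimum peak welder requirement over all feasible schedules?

Early-start (Item 1@1, Item 2@1, Item 3@1) gives peak 9: d1:9  d2:7  d3:7  d4:7  d5:0  d6:0.
Shift Item 3→2.
Schedule Item 1@1, Item 2@1, Item 3@2: d1:7  d2:7  d3:7  d4:7  d5:2  d6:0 — peak 7.

7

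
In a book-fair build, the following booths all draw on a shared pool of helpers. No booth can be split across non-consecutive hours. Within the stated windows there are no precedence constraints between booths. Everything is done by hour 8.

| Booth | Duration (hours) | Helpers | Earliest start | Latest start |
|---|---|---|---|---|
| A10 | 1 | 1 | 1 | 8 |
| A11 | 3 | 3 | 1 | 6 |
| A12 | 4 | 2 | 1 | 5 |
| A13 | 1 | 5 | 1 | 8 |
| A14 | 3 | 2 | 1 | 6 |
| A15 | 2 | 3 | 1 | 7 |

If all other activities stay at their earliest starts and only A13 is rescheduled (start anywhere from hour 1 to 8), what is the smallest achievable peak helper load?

A13@1: h1:16  h2:10  h3:7  h4:2  h5:0  h6:0  h7:0  h8:0 → peak 16
A13@2: h1:11  h2:15  h3:7  h4:2  h5:0  h6:0  h7:0  h8:0 → peak 15
A13@3: h1:11  h2:10  h3:12  h4:2  h5:0  h6:0  h7:0  h8:0 → peak 12
A13@4: h1:11  h2:10  h3:7  h4:7  h5:0  h6:0  h7:0  h8:0 → peak 11
A13@5: h1:11  h2:10  h3:7  h4:2  h5:5  h6:0  h7:0  h8:0 → peak 11
A13@6: h1:11  h2:10  h3:7  h4:2  h5:0  h6:5  h7:0  h8:0 → peak 11
A13@7: h1:11  h2:10  h3:7  h4:2  h5:0  h6:0  h7:5  h8:0 → peak 11
A13@8: h1:11  h2:10  h3:7  h4:2  h5:0  h6:0  h7:0  h8:5 → peak 11
Best is A13@4, peak 11.

11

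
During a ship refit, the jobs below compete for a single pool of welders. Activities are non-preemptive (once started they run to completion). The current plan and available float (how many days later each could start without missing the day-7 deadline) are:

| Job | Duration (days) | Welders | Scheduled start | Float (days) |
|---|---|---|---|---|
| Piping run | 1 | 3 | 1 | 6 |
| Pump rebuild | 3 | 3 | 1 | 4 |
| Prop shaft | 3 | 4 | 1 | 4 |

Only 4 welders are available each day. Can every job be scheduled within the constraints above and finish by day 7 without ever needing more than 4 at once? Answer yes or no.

yes

Schedule Piping run@1, Pump rebuild@2, Prop shaft@5: d1:3  d2:3  d3:3  d4:3  d5:4  d6:4  d7:4 — peak 4 ≤ 4.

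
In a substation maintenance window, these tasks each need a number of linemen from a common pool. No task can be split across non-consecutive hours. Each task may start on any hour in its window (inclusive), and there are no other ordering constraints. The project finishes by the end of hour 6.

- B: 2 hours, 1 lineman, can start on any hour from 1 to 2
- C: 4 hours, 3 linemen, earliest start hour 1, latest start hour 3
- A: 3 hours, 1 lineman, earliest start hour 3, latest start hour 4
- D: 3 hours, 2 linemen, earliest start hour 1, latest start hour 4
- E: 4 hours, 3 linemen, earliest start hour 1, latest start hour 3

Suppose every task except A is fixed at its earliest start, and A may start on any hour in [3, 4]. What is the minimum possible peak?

9

A@3: h1:9  h2:9  h3:9  h4:7  h5:1  h6:0 → peak 9
A@4: h1:9  h2:9  h3:8  h4:7  h5:1  h6:1 → peak 9
Best is A@3, peak 9.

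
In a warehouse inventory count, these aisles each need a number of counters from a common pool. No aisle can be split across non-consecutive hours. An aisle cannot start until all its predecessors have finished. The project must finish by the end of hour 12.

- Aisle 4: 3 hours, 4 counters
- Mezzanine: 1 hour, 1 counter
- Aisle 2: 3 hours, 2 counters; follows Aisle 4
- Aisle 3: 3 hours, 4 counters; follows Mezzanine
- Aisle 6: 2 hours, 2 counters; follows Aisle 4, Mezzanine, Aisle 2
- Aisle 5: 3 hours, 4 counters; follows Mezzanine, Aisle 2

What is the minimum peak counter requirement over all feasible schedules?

6

Early-start (Aisle 4@1, Mezzanine@1, Aisle 2@4, Aisle 3@2, Aisle 6@7, Aisle 5@7) gives peak 8: h1:5  h2:8  h3:8  h4:6  h5:2  h6:2  h7:6  h8:6  h9:4  h10:0  h11:0  h12:0.
Shift Aisle 3→4.
Schedule Aisle 4@1, Mezzanine@1, Aisle 2@4, Aisle 3@4, Aisle 6@7, Aisle 5@7: h1:5  h2:4  h3:4  h4:6  h5:6  h6:6  h7:6  h8:6  h9:4  h10:0  h11:0  h12:0 — peak 6.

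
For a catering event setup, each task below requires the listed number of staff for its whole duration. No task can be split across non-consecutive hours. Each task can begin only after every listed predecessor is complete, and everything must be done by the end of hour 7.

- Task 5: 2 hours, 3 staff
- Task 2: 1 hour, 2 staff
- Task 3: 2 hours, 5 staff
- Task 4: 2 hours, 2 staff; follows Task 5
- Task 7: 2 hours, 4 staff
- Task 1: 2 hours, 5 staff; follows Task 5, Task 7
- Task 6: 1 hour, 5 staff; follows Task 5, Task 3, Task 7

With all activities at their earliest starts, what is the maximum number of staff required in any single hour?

14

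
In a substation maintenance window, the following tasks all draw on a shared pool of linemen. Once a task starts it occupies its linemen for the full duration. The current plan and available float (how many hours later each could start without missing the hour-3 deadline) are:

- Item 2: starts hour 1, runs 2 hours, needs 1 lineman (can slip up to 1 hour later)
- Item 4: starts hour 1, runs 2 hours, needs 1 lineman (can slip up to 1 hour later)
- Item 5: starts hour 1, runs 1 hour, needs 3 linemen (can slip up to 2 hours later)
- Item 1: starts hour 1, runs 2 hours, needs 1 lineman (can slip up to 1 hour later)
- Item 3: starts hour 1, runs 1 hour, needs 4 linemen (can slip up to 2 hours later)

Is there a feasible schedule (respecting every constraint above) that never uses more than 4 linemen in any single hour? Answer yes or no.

Total lineman-hours = 13; over 3 hours the average is 13/3 > 4, so some hour must exceed 4.

no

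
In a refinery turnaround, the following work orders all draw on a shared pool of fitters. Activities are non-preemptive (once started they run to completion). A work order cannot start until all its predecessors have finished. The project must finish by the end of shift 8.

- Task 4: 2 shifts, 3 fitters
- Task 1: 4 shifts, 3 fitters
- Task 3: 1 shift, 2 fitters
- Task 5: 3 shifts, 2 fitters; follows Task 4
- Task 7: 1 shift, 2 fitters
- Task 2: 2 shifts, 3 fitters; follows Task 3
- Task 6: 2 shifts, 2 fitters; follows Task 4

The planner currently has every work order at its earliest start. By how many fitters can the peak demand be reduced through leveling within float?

Early-start peak: s1:10  s2:9  s3:10  s4:7  s5:2  s6:0  s7:0  s8:0 ⇒ 10.
Leveled (Task 4@1, Task 1@3, Task 3@1, Task 5@3, Task 7@2, Task 2@7, Task 6@6): s1:5  s2:5  s3:5  s4:5  s5:5  s6:5  s7:5  s8:3 ⇒ 5.
Reduction 10 − 5 = 5.

5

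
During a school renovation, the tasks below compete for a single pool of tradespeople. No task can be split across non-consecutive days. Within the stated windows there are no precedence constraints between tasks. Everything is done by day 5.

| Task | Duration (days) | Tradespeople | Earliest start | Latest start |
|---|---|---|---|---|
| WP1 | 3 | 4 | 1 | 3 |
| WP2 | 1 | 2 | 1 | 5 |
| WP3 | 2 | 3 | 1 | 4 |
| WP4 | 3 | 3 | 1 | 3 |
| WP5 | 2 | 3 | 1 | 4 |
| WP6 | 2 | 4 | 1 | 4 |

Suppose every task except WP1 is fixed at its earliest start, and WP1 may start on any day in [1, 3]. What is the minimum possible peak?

15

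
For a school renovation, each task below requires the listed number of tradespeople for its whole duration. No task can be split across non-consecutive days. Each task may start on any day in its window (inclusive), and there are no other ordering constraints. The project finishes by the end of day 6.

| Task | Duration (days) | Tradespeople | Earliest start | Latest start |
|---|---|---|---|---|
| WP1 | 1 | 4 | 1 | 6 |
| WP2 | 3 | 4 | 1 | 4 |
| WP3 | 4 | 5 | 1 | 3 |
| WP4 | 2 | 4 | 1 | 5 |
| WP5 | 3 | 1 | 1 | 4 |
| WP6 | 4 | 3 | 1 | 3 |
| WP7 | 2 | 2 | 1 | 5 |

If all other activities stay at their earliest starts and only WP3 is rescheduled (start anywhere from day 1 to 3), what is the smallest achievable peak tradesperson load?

18

WP3@1: d1:23  d2:19  d3:13  d4:8  d5:0  d6:0 → peak 23
WP3@2: d1:18  d2:19  d3:13  d4:8  d5:5  d6:0 → peak 19
WP3@3: d1:18  d2:14  d3:13  d4:8  d5:5  d6:5 → peak 18
Best is WP3@3, peak 18.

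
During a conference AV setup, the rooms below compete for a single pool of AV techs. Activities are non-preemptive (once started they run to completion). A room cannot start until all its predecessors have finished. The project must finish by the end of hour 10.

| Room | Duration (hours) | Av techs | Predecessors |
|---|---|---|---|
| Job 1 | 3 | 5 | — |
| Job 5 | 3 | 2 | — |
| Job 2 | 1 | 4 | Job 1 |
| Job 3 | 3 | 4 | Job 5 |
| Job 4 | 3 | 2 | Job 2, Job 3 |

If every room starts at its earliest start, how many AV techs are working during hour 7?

At early start, hour 7 has: Job 4.
Demand: 2 = 2.

2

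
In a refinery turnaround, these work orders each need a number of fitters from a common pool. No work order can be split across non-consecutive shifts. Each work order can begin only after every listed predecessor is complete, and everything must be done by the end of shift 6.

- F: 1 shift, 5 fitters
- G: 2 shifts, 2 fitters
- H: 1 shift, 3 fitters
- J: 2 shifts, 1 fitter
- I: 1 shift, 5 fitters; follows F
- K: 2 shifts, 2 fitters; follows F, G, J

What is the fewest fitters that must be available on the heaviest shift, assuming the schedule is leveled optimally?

Early-start (F@1, G@1, H@1, J@1, I@2, K@3) gives peak 11: s1:11  s2:8  s3:2  s4:2  s5:0  s6:0.
Shift G→2, H→4, J→2, I→6, K→4.
Schedule F@1, G@2, H@4, J@2, I@6, K@4: s1:5  s2:3  s3:3  s4:5  s5:2  s6:5 — peak 5.

5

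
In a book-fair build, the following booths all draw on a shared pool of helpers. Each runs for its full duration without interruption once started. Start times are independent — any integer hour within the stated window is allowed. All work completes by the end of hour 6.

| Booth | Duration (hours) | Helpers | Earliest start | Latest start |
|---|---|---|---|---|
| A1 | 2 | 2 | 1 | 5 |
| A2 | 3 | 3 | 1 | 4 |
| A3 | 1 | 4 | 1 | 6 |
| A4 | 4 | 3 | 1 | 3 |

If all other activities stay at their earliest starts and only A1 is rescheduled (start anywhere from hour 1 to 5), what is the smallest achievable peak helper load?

10

A1@1: h1:12  h2:8  h3:6  h4:3  h5:0  h6:0 → peak 12
A1@2: h1:10  h2:8  h3:8  h4:3  h5:0  h6:0 → peak 10
A1@3: h1:10  h2:6  h3:8  h4:5  h5:0  h6:0 → peak 10
A1@4: h1:10  h2:6  h3:6  h4:5  h5:2  h6:0 → peak 10
A1@5: h1:10  h2:6  h3:6  h4:3  h5:2  h6:2 → peak 10
Best is A1@2, peak 10.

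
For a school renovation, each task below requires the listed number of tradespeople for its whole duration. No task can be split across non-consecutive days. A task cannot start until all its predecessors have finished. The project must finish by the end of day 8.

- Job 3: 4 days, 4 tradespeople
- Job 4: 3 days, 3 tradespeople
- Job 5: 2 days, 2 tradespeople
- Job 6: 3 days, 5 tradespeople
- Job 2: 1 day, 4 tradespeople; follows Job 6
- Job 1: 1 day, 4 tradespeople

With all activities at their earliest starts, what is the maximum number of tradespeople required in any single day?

18

Early-start schedule: Job 3@1, Job 4@1, Job 5@1, Job 6@1, Job 2@4, Job 1@1.
Load per day: day 1: 18, day 2: 14, day 3: 12, day 4: 8, day 5: 0, day 6: 0, day 7: 0, day 8: 0.
Peak is 18.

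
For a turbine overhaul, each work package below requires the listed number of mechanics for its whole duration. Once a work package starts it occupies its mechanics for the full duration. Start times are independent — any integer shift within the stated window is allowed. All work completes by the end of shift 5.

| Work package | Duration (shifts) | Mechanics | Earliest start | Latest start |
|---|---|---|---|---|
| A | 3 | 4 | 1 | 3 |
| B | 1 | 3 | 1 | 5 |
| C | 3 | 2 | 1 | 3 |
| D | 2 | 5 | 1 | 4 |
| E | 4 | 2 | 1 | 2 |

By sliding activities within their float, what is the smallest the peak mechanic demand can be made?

8

Early-start (A@1, B@1, C@1, D@1, E@1) gives peak 16: s1:16  s2:13  s3:8  s4:2  s5:0.
Shift B→5, D→4.
Schedule A@1, B@5, C@1, D@4, E@1: s1:8  s2:8  s3:8  s4:7  s5:8 — peak 8.
Total mechanic-shifts = 39 over 5 shifts ⇒ peak ≥ ⌈39/5⌉ = 8, so 8 is optimal.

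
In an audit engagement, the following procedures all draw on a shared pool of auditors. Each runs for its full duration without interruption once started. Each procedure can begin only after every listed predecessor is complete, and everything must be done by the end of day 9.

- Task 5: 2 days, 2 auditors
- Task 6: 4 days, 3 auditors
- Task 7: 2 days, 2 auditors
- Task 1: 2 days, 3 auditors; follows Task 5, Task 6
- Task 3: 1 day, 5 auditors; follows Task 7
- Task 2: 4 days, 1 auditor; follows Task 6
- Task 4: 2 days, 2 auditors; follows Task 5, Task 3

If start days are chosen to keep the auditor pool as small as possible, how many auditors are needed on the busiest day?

5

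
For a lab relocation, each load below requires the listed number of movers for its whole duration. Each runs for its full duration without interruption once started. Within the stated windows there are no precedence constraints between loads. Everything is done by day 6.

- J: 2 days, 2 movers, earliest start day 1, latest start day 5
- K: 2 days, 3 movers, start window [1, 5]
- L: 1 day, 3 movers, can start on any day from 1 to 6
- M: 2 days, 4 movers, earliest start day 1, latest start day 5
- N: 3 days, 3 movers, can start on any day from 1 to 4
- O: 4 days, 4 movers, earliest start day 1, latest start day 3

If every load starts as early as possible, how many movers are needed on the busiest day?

19

Early-start schedule: J@1, K@1, L@1, M@1, N@1, O@1.
Load per day: day 1: 19, day 2: 16, day 3: 7, day 4: 4, day 5: 0, day 6: 0.
Peak is 19.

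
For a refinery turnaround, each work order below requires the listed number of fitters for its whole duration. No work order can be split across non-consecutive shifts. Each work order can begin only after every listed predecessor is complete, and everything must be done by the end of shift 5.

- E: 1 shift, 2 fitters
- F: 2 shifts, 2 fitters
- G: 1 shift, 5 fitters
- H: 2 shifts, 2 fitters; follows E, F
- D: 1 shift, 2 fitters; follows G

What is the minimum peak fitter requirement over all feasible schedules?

Early-start (E@1, F@1, G@1, H@3, D@2) gives peak 9: s1:9  s2:4  s3:2  s4:2  s5:0.
Shift G→3, H→4, D→4.
Schedule E@1, F@1, G@3, H@4, D@4: s1:4  s2:2  s3:5  s4:4  s5:2 — peak 5.

5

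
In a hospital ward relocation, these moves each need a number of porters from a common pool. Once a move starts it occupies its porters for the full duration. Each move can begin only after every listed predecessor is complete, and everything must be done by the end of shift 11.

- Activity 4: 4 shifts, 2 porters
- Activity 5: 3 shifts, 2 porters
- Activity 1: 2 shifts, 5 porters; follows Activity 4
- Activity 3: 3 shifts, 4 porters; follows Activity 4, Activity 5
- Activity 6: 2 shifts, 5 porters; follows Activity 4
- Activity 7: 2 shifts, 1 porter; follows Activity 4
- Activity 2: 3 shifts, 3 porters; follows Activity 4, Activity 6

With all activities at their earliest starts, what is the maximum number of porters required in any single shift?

Early-start schedule: Activity 4@1, Activity 5@1, Activity 1@5, Activity 3@5, Activity 6@5, Activity 7@5, Activity 2@7.
Load per shift: shift 1: 4, shift 2: 4, shift 3: 4, shift 4: 2, shift 5: 15, shift 6: 15, shift 7: 7, shift 8: 3, shift 9: 3, shift 10: 0, shift 11: 0.
Peak is 15.

15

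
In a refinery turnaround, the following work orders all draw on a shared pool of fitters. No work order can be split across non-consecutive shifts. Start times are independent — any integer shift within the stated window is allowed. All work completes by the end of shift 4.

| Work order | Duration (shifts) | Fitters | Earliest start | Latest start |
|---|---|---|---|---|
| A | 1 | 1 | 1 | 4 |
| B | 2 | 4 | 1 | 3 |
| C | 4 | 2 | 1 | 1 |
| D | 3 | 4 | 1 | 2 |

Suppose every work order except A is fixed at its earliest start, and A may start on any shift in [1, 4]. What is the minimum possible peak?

A@1: s1:11  s2:10  s3:6  s4:2 → peak 11
A@2: s1:10  s2:11  s3:6  s4:2 → peak 11
A@3: s1:10  s2:10  s3:7  s4:2 → peak 10
A@4: s1:10  s2:10  s3:6  s4:3 → peak 10
Best is A@3, peak 10.

10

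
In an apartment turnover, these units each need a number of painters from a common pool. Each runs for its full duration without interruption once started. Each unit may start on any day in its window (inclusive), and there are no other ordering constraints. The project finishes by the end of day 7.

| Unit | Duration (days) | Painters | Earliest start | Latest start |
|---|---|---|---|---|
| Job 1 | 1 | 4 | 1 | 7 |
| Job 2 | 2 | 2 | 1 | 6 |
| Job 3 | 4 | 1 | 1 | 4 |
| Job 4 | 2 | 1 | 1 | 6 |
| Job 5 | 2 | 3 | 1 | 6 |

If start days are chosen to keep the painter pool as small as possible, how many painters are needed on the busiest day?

4

Early-start (Job 1@1, Job 2@1, Job 3@1, Job 4@1, Job 5@1) gives peak 11: d1:11  d2:7  d3:1  d4:1  d5:0  d6:0  d7:0.
Shift Job 2→2, Job 3→2, Job 4→2, Job 5→4.
Schedule Job 1@1, Job 2@2, Job 3@2, Job 4@2, Job 5@4: d1:4  d2:4  d3:4  d4:4  d5:4  d6:0  d7:0 — peak 4.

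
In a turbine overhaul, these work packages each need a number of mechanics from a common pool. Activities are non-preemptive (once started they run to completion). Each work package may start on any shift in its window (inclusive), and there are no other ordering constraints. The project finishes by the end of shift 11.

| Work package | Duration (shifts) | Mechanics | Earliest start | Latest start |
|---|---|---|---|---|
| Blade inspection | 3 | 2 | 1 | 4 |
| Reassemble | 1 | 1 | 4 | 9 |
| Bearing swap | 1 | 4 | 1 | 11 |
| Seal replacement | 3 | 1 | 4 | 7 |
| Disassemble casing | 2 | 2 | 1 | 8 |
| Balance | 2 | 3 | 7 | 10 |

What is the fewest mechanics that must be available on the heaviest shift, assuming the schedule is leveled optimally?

Early-start (Blade inspection@1, Reassemble@4, Bearing swap@1, Seal replacement@4, Disassemble casing@1, Balance@7) gives peak 8: s1:8  s2:4  s3:2  s4:2  s5:1  s6:1  s7:3  s8:3  s9:0  s10:0  s11:0.
Shift Bearing swap→5, Seal replacement→6.
Schedule Blade inspection@1, Reassemble@4, Bearing swap@5, Seal replacement@6, Disassemble casing@1, Balance@7: s1:4  s2:4  s3:2  s4:1  s5:4  s6:1  s7:4  s8:4  s9:0  s10:0  s11:0 — peak 4.

4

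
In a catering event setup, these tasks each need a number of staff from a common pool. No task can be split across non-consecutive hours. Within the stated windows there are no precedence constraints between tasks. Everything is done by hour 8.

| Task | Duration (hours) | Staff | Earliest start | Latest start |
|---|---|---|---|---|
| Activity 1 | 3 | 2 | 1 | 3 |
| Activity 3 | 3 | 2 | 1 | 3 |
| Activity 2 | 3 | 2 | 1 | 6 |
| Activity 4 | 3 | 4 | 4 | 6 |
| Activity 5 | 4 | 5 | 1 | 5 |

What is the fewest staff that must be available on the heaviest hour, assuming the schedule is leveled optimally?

Early-start (Activity 1@1, Activity 3@1, Activity 2@1, Activity 4@4, Activity 5@1) gives peak 11: h1:11  h2:11  h3:11  h4:9  h5:4  h6:4  h7:0  h8:0.
Shift Activity 5→4.
Schedule Activity 1@1, Activity 3@1, Activity 2@1, Activity 4@4, Activity 5@4: h1:6  h2:6  h3:6  h4:9  h5:9  h6:9  h7:5  h8:0 — peak 9.

9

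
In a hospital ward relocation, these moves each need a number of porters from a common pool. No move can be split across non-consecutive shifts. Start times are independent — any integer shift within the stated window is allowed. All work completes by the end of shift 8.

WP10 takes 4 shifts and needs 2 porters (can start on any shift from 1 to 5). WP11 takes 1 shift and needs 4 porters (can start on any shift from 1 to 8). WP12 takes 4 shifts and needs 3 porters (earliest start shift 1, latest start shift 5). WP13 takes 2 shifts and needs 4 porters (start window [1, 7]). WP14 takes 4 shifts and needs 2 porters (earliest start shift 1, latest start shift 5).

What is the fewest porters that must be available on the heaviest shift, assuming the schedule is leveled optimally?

Early-start (WP10@1, WP11@1, WP12@1, WP13@1, WP14@1) gives peak 15: s1:15  s2:11  s3:7  s4:7  s5:0  s6:0  s7:0  s8:0.
Shift WP12→2, WP13→6, WP14→5.
Schedule WP10@1, WP11@1, WP12@2, WP13@6, WP14@5: s1:6  s2:5  s3:5  s4:5  s5:5  s6:6  s7:6  s8:2 — peak 6.

6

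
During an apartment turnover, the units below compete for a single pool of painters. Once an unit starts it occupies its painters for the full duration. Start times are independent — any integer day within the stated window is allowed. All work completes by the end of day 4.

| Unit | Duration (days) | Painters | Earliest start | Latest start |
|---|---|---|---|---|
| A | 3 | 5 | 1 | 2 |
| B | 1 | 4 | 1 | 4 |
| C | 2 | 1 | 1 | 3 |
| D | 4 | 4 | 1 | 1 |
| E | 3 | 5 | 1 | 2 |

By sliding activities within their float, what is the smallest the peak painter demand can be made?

15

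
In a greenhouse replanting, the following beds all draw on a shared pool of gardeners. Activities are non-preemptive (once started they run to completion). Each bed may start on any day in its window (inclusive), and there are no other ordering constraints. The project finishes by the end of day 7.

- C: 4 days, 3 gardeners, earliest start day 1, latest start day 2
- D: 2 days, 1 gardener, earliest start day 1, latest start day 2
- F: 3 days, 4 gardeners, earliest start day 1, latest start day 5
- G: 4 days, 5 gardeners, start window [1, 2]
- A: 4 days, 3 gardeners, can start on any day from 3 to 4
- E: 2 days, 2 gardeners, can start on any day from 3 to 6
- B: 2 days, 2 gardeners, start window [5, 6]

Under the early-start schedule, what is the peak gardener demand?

17

Early-start schedule: C@1, D@1, F@1, G@1, A@3, E@3, B@5.
Load per day: day 1: 13, day 2: 13, day 3: 17, day 4: 13, day 5: 5, day 6: 5, day 7: 0.
Peak is 17.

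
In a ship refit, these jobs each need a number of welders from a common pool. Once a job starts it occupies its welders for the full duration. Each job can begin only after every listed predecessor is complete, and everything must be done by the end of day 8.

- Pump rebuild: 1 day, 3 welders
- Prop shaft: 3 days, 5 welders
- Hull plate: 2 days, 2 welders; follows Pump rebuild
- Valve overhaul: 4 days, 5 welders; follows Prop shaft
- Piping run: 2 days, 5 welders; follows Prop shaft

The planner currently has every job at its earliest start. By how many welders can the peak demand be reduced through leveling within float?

0

Early-start peak: d1:8  d2:7  d3:7  d4:10  d5:10  d6:5  d7:5  d8:0 ⇒ 10.
Leveled (Pump rebuild@1, Prop shaft@1, Hull plate@2, Valve overhaul@4, Piping run@4): d1:8  d2:7  d3:7  d4:10  d5:10  d6:5  d7:5  d8:0 ⇒ 10.
Reduction 10 − 10 = 0.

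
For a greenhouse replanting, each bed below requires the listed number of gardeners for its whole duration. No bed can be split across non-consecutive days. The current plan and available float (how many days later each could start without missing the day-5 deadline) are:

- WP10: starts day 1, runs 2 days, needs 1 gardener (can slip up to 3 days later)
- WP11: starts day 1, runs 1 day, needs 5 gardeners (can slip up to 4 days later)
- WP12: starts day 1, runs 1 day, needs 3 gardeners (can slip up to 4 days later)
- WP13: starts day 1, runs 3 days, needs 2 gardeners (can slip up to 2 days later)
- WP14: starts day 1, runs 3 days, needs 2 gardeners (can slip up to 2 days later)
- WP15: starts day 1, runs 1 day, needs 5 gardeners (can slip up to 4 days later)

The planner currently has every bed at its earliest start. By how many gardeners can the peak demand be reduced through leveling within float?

Early-start peak: d1:18  d2:5  d3:4  d4:0  d5:0 ⇒ 18.
Leveled (WP10@1, WP11@1, WP12@2, WP13@2, WP14@3, WP15@5): d1:6  d2:6  d3:4  d4:4  d5:7 ⇒ 7.
Reduction 18 − 7 = 11.

11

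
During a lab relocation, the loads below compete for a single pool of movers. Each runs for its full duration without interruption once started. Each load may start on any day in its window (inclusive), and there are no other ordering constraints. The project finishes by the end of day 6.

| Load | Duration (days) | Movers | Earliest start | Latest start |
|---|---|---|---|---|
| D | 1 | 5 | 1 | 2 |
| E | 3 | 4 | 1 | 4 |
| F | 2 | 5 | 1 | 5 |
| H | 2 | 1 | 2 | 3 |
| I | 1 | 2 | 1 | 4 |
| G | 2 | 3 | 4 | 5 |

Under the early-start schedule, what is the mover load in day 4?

3

At early start, day 4 has: G.
Demand: 3 = 3.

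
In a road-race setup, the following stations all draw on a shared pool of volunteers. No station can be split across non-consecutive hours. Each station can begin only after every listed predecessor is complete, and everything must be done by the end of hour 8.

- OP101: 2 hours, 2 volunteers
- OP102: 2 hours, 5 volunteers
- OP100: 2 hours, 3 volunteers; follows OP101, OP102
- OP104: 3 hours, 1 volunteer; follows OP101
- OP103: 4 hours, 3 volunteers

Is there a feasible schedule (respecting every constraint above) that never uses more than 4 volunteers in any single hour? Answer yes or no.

no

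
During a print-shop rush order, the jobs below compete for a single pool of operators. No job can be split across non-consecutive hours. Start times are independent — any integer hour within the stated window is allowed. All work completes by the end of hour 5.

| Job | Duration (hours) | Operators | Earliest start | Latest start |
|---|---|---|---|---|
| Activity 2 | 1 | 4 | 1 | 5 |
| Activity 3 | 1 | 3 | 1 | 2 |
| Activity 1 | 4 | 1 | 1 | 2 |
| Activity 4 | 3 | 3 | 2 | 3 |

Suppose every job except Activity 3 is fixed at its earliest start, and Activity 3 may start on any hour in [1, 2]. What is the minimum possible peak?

Activity 3@1: h1:8  h2:4  h3:4  h4:4  h5:0 → peak 8
Activity 3@2: h1:5  h2:7  h3:4  h4:4  h5:0 → peak 7
Best is Activity 3@2, peak 7.

7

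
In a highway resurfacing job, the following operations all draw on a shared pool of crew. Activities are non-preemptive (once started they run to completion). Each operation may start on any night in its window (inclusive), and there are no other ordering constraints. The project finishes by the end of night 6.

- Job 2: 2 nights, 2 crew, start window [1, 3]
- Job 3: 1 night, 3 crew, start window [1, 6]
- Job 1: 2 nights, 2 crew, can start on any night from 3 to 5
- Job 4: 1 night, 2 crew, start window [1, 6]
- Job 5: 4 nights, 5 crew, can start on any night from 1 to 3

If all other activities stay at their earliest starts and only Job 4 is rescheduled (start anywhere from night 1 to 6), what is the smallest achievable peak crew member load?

10

Job 4@1: n1:12  n2:7  n3:7  n4:7  n5:0  n6:0 → peak 12
Job 4@2: n1:10  n2:9  n3:7  n4:7  n5:0  n6:0 → peak 10
Job 4@3: n1:10  n2:7  n3:9  n4:7  n5:0  n6:0 → peak 10
Job 4@4: n1:10  n2:7  n3:7  n4:9  n5:0  n6:0 → peak 10
Job 4@5: n1:10  n2:7  n3:7  n4:7  n5:2  n6:0 → peak 10
Job 4@6: n1:10  n2:7  n3:7  n4:7  n5:0  n6:2 → peak 10
Best is Job 4@2, peak 10.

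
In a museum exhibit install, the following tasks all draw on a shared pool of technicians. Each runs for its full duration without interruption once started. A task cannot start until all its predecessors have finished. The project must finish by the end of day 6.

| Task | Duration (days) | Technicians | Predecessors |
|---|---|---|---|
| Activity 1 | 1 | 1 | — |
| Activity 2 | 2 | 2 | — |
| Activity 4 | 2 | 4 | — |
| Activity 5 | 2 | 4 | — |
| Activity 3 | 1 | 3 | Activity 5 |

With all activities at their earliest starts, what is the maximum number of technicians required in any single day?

11

Early-start schedule: Activity 1@1, Activity 2@1, Activity 4@1, Activity 5@1, Activity 3@3.
Load per day: day 1: 11, day 2: 10, day 3: 3, day 4: 0, day 5: 0, day 6: 0.
Peak is 11.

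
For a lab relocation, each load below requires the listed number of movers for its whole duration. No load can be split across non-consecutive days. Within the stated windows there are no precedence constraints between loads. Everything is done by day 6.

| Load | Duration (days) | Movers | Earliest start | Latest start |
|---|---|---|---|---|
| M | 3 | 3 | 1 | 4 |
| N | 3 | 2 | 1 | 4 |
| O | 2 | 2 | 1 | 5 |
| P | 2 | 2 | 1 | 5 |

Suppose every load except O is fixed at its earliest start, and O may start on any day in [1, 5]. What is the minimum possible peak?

7

O@1: d1:9  d2:9  d3:5  d4:0  d5:0  d6:0 → peak 9
O@2: d1:7  d2:9  d3:7  d4:0  d5:0  d6:0 → peak 9
O@3: d1:7  d2:7  d3:7  d4:2  d5:0  d6:0 → peak 7
O@4: d1:7  d2:7  d3:5  d4:2  d5:2  d6:0 → peak 7
O@5: d1:7  d2:7  d3:5  d4:0  d5:2  d6:2 → peak 7
Best is O@3, peak 7.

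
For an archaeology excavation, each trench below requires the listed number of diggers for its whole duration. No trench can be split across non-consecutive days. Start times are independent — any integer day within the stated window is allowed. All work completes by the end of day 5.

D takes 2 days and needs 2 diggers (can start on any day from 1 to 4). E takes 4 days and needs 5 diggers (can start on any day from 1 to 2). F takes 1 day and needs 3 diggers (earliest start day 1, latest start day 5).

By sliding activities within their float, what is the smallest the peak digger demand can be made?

Early-start (D@1, E@1, F@1) gives peak 10: d1:10  d2:7  d3:5  d4:5  d5:0.
Shift F→5.
Schedule D@1, E@1, F@5: d1:7  d2:7  d3:5  d4:5  d5:3 — peak 7.

7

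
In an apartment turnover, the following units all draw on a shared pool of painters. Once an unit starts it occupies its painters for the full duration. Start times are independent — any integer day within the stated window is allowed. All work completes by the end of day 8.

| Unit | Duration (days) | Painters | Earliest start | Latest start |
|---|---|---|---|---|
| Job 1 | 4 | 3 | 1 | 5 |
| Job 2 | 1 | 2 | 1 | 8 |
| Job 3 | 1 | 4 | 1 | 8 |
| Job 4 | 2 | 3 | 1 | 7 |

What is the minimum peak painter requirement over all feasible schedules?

Early-start (Job 1@1, Job 2@1, Job 3@1, Job 4@1) gives peak 12: d1:12  d2:6  d3:3  d4:3  d5:0  d6:0  d7:0  d8:0.
Shift Job 2→5, Job 3→6, Job 4→7.
Schedule Job 1@1, Job 2@5, Job 3@6, Job 4@7: d1:3  d2:3  d3:3  d4:3  d5:2  d6:4  d7:3  d8:3 — peak 4.

4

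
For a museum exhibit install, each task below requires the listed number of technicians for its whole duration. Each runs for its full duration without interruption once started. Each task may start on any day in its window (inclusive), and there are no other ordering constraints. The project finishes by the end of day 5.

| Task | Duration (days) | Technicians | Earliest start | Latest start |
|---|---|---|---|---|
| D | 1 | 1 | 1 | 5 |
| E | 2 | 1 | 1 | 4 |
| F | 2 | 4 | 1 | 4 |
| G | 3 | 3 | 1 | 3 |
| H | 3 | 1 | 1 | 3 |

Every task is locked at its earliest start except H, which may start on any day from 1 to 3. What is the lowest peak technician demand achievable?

9

H@1: d1:10  d2:9  d3:4  d4:0  d5:0 → peak 10
H@2: d1:9  d2:9  d3:4  d4:1  d5:0 → peak 9
H@3: d1:9  d2:8  d3:4  d4:1  d5:1 → peak 9
Best is H@2, peak 9.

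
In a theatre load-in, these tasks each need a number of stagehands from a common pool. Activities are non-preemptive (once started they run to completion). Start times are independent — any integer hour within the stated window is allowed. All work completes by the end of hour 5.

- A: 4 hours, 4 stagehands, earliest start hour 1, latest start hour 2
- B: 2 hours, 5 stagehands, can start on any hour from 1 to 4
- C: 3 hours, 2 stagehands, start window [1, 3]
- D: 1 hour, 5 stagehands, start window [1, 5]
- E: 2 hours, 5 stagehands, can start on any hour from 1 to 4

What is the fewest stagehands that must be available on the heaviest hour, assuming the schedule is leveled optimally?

Early-start (A@1, B@1, C@1, D@1, E@1) gives peak 21: h1:21  h2:16  h3:6  h4:4  h5:0.
Shift D→3, E→4.
Schedule A@1, B@1, C@1, D@3, E@4: h1:11  h2:11  h3:11  h4:9  h5:5 — peak 11.

11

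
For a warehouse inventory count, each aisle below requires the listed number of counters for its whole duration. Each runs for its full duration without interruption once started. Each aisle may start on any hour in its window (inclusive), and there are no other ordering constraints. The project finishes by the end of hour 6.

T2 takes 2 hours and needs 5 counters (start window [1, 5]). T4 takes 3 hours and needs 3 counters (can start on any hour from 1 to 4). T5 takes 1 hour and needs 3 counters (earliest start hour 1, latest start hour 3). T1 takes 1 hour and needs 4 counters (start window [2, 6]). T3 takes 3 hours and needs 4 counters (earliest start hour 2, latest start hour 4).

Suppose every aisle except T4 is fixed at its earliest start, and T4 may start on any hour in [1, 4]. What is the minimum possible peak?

13

T4@1: h1:11  h2:16  h3:7  h4:4  h5:0  h6:0 → peak 16
T4@2: h1:8  h2:16  h3:7  h4:7  h5:0  h6:0 → peak 16
T4@3: h1:8  h2:13  h3:7  h4:7  h5:3  h6:0 → peak 13
T4@4: h1:8  h2:13  h3:4  h4:7  h5:3  h6:3 → peak 13
Best is T4@3, peak 13.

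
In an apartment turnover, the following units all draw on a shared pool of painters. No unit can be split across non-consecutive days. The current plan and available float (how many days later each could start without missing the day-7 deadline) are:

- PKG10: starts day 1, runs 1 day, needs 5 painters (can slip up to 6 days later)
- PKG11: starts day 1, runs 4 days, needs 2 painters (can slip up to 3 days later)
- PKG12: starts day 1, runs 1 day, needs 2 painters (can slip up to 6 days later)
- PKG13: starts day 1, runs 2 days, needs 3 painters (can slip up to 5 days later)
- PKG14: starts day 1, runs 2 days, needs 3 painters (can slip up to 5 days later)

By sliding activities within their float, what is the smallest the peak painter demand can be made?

Early-start (PKG10@1, PKG11@1, PKG12@1, PKG13@1, PKG14@1) gives peak 15: d1:15  d2:8  d3:2  d4:2  d5:0  d6:0  d7:0.
Shift PKG11→2, PKG12→2, PKG13→3, PKG14→5.
Schedule PKG10@1, PKG11@2, PKG12@2, PKG13@3, PKG14@5: d1:5  d2:4  d3:5  d4:5  d5:5  d6:3  d7:0 — peak 5.

5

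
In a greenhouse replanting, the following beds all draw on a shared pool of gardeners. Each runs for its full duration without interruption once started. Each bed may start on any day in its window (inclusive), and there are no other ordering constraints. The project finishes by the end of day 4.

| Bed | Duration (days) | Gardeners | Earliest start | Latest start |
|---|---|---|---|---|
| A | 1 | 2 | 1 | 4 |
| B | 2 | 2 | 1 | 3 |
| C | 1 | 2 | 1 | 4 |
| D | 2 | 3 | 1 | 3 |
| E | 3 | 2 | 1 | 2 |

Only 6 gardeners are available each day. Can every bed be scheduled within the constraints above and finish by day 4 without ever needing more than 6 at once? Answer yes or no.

Schedule A@1, B@1, C@1, D@3, E@2: d1:6  d2:4  d3:5  d4:5 — peak 6 ≤ 6.

yes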